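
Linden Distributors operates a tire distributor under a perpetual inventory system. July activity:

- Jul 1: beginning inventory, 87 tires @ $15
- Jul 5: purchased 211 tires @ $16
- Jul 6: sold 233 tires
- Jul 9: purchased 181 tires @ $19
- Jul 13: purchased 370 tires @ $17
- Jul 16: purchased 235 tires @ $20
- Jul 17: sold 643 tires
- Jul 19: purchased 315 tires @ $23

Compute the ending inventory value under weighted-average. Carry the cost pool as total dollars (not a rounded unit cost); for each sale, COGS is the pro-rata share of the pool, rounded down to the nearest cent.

Ending inventory = $11,021.28

After Jul 1: 87 on hand, pool $1,305.00 (≈ $15.0000 each)
After Jul 5: 298 on hand, pool $4,681.00 (≈ $15.7081 each)
Jul 6, sell 233: 233/298 × $4,681.00 → $3,659.97
After Jul 9: 246 on hand, pool $4,460.03 (≈ $18.1302 each)
After Jul 13: 616 on hand, pool $10,750.03 (≈ $17.4513 each)
After Jul 16: 851 on hand, pool $15,450.03 (≈ $18.1551 each)
Jul 17, sell 643: 643/851 × $15,450.03 → $11,673.75
After Jul 19: 523 on hand, pool $11,021.28 (≈ $21.0732 each)
Total COGS = $3,659.97 + $11,673.75 = $15,333.72
Ending inventory (cost pool remaining) = $11,021.28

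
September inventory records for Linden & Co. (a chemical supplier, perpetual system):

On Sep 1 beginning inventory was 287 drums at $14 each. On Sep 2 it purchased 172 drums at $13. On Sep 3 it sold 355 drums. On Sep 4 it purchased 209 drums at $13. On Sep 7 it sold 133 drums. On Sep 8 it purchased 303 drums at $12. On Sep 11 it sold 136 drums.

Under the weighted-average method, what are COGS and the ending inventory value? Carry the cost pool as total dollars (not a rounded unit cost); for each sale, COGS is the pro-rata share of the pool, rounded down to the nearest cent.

COGS = $8,286.81; ending inventory = $4,320.19

After Sep 1: 287 on hand, pool $4,018.00 (≈ $14.0000 each)
After Sep 2: 459 on hand, pool $6,254.00 (≈ $13.6253 each)
Sep 3, sell 355: 355/459 × $6,254.00 → $4,836.97
After Sep 4: 313 on hand, pool $4,134.03 (≈ $13.2078 each)
Sep 7, sell 133: 133/313 × $4,134.03 → $1,756.63
After Sep 8: 483 on hand, pool $6,013.40 (≈ $12.4501 each)
Sep 11, sell 136: 136/483 × $6,013.40 → $1,693.21
Total COGS = $4,836.97 + $1,756.63 + $1,693.21 = $8,286.81
Ending inventory (cost pool remaining) = $4,320.19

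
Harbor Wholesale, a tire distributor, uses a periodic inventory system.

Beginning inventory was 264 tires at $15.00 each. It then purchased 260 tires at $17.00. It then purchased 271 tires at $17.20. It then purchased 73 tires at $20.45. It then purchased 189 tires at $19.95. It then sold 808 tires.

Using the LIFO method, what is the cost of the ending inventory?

Sale 1 (808) [LIFO — newest first]: 189 @ $19.95 + 73 @ $20.45 + 271 @ $17.20 + 260 @ $17.00 + 15 @ $15.00 = $14,569.60
Ending inventory: 249 @ $15.00 = $3,735.00
Check: goods available $18,304.60 = COGS $14,569.60 + ending $3,735.00

Ending inventory = $3,735.00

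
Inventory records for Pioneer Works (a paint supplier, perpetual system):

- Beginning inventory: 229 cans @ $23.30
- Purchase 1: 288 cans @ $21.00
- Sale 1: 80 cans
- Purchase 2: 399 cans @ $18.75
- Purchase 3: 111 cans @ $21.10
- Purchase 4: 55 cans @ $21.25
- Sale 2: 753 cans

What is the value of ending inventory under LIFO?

Ending inventory = $5,755.70

Sale 1 (80) [LIFO — newest first]: 80 @ $21.00 = $1,680.00
Sale 2 (753) [LIFO — newest first]: 55 @ $21.25 + 111 @ $21.10 + 399 @ $18.75 + 188 @ $21.00 = $14,940.10
Total COGS = $1,680.00 + $14,940.10 = $16,620.10
Ending inventory: 229 @ $23.30 + 20 @ $21.00 = $5,755.70
Check: goods available $22,375.80 = COGS $16,620.10 + ending $5,755.70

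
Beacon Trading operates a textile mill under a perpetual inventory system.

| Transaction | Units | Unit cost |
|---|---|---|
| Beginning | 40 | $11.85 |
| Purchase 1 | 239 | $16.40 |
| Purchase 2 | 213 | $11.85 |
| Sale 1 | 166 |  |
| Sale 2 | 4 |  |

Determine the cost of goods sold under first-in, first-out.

Sale 1 (166) [FIFO — oldest first]: 40 @ $11.85 + 126 @ $16.40 = $2,540.40
Sale 2 (4) [FIFO — oldest first]: 4 @ $16.40 = $65.60
Total COGS = $2,540.40 + $65.60 = $2,606.00
Ending inventory: 109 @ $16.40 + 213 @ $11.85 = $4,311.65
Check: goods available $6,917.65 = COGS $2,606.00 + ending $4,311.65

COGS = $2,606.00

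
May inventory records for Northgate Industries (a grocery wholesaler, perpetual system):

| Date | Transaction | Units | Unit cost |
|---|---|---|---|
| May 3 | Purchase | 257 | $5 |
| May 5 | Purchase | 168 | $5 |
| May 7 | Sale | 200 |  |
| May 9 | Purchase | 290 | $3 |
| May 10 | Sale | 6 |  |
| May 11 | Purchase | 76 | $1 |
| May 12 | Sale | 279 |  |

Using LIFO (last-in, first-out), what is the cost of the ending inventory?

Ending inventory = $1,368

May 7, 200 sold [LIFO — newest first]: 168 @ $5 + 32 @ $5 = $1,000
May 10, 6 sold [LIFO — newest first]: 6 @ $3 = $18
May 12, 279 sold [LIFO — newest first]: 76 @ $1 + 203 @ $3 = $685
Total COGS = $1,000 + $18 + $685 = $1,703
Ending inventory: 225 @ $5 + 81 @ $3 = $1,368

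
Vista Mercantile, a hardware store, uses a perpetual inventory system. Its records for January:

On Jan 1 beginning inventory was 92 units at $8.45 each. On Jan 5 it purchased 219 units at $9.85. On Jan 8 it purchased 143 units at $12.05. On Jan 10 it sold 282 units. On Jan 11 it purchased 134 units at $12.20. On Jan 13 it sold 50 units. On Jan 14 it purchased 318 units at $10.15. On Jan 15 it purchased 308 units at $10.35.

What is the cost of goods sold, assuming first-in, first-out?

COGS = $3,187.60

Jan 10, 282 sold [FIFO — oldest first]: 92 @ $8.45 + 190 @ $9.85 = $2,648.90
Jan 13, 50 sold [FIFO — oldest first]: 29 @ $9.85 + 21 @ $12.05 = $538.70
Total COGS = $2,648.90 + $538.70 = $3,187.60
Ending inventory: 122 @ $12.05 + 134 @ $12.20 + 318 @ $10.15 + 308 @ $10.35 = $9,520.40
Check: goods available $12,708.00 = COGS $3,187.60 + ending $9,520.40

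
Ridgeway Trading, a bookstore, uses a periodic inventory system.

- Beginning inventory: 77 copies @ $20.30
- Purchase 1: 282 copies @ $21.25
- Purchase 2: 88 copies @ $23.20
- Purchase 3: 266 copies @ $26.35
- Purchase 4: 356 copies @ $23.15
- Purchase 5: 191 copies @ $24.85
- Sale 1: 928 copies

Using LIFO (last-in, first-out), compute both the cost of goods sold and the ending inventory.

COGS = $22,612.20; ending inventory = $6,981.85

Sale 1 (928) [LIFO — newest first]: 191 @ $24.85 + 356 @ $23.15 + 266 @ $26.35 + 88 @ $23.20 + 27 @ $21.25 = $22,612.20
Ending inventory: 77 @ $20.30 + 255 @ $21.25 = $6,981.85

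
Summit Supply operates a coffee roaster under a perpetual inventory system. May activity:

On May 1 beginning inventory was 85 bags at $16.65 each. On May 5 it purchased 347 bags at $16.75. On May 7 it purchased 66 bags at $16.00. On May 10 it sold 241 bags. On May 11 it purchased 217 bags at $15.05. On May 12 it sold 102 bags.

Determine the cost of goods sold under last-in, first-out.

COGS = $5,522.35

May 10, 241 sold [LIFO — newest first]: 66 @ $16.00 + 175 @ $16.75 = $3,987.25
May 12, 102 sold [LIFO — newest first]: 102 @ $15.05 = $1,535.10
Total COGS = $3,987.25 + $1,535.10 = $5,522.35
Ending inventory: 85 @ $16.65 + 172 @ $16.75 + 115 @ $15.05 = $6,027.00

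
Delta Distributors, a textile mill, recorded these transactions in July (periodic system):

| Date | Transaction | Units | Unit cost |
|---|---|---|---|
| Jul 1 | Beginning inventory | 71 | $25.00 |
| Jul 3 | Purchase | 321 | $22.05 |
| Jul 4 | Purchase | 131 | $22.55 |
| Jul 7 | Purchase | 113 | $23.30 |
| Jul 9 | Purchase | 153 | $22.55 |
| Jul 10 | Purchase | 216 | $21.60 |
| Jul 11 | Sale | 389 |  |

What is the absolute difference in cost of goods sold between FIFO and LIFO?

FIFO COGS: 71 @ $25.00 + 318 @ $22.05 = $8,786.90
LIFO COGS: 216 @ $21.60 + 153 @ $22.55 + 20 @ $23.30 = $8,581.75
Difference = |$8,786.90 − $8,581.75| = $205.15

$205.15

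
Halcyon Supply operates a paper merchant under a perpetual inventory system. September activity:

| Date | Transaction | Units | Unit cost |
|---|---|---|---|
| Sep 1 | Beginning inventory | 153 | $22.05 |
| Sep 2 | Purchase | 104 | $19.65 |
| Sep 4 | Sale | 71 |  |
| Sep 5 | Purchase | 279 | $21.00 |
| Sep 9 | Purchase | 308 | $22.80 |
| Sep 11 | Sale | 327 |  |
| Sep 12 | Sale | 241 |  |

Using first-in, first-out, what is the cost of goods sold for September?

Sep 4, 71 sold [FIFO — oldest first]: 71 @ $22.05 = $1,565.55
Sep 11, 327 sold [FIFO — oldest first]: 82 @ $22.05 + 104 @ $19.65 + 141 @ $21.00 = $6,812.70
Sep 12, 241 sold [FIFO — oldest first]: 138 @ $21.00 + 103 @ $22.80 = $5,246.40
Total COGS = $1,565.55 + $6,812.70 + $5,246.40 = $13,624.65
Ending inventory: 205 @ $22.80 = $4,674.00

COGS = $13,624.65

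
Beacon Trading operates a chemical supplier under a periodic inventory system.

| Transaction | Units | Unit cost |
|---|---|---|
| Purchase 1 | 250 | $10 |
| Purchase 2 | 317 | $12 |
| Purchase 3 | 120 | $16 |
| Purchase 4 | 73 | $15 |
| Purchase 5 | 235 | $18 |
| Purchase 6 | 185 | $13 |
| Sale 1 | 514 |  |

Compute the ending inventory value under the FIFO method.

Ending inventory = $10,286

Sale 1 (514) [FIFO — oldest first]: 250 @ $10 + 264 @ $12 = $5,668
Ending inventory: 53 @ $12 + 120 @ $16 + 73 @ $15 + 235 @ $18 + 185 @ $13 = $10,286
Check: goods available $15,954 = COGS $5,668 + ending $10,286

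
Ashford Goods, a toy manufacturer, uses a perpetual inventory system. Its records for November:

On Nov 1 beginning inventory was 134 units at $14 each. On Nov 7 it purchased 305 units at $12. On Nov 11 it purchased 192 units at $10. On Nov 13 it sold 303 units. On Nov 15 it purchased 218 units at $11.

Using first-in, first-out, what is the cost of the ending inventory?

Ending inventory = $5,950

Nov 13, 303 sold [FIFO — oldest first]: 134 @ $14 + 169 @ $12 = $3,904
Ending inventory: 136 @ $12 + 192 @ $10 + 218 @ $11 = $5,950
Check: goods available $9,854 = COGS $3,904 + ending $5,950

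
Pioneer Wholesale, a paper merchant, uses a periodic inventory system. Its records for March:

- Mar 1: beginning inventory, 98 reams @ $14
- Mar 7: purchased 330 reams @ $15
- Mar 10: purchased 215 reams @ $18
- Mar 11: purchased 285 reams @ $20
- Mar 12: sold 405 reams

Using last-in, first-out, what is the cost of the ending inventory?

Ending inventory = $8,032

Mar 12, 405 sold [LIFO — newest first]: 285 @ $20 + 120 @ $18 = $7,860
Ending inventory: 98 @ $14 + 330 @ $15 + 95 @ $18 = $8,032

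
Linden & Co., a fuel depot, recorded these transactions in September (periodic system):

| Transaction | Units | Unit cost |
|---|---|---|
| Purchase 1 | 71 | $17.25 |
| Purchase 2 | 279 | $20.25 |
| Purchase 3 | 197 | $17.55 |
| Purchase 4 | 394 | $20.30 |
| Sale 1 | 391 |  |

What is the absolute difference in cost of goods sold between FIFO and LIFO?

$343.25

FIFO COGS: 71 @ $17.25 + 279 @ $20.25 + 41 @ $17.55 = $7,594.05
LIFO COGS: 391 @ $20.30 = $7,937.30
Difference = |$7,594.05 − $7,937.30| = $343.25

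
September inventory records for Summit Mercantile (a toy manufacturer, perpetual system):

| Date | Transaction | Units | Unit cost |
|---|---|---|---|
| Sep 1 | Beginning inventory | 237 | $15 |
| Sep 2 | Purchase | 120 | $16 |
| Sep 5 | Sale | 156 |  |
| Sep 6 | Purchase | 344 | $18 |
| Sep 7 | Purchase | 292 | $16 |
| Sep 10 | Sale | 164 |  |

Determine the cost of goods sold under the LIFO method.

Sep 5, 156 sold [LIFO — newest first]: 120 @ $16 + 36 @ $15 = $2,460
Sep 10, 164 sold [LIFO — newest first]: 164 @ $16 = $2,624
Total COGS = $2,460 + $2,624 = $5,084
Ending inventory: 201 @ $15 + 344 @ $18 + 128 @ $16 = $11,255

COGS = $5,084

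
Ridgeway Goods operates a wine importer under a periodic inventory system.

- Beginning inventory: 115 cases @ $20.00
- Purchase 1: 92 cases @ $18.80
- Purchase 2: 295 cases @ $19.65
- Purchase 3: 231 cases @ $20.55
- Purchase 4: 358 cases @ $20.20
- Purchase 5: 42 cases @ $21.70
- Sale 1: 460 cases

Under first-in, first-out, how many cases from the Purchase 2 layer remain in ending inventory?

42

Sale 1 (460) [FIFO — oldest first]: 115 @ $20.00 + 92 @ $18.80 + 253 @ $19.65 = $9,001.05
Ending inventory: 42 @ $19.65 + 231 @ $20.55 + 358 @ $20.20 + 42 @ $21.70 = $13,715.35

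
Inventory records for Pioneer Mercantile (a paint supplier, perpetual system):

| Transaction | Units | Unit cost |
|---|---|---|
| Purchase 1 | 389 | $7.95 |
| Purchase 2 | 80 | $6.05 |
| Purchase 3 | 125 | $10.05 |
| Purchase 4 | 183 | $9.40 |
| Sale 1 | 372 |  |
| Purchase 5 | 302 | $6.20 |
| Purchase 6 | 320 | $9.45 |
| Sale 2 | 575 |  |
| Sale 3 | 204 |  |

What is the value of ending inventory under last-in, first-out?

Sale 1 (372) [LIFO — newest first]: 183 @ $9.40 + 125 @ $10.05 + 64 @ $6.05 = $3,363.65
Sale 2 (575) [LIFO — newest first]: 320 @ $9.45 + 255 @ $6.20 = $4,605.00
Sale 3 (204) [LIFO — newest first]: 47 @ $6.20 + 16 @ $6.05 + 141 @ $7.95 = $1,509.15
Total COGS = $3,363.65 + $4,605.00 + $1,509.15 = $9,477.80
Ending inventory: 248 @ $7.95 = $1,971.60

Ending inventory = $1,971.60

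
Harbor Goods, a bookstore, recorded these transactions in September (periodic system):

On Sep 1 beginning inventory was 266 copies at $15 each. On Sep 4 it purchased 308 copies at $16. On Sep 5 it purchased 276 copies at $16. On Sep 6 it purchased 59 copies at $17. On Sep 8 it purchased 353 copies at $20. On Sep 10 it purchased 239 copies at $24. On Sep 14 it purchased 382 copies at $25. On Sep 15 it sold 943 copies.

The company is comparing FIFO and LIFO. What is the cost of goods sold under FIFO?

FIFO COGS: 266 @ $15 + 308 @ $16 + 276 @ $16 + 59 @ $17 + 34 @ $20 = $15,017
LIFO COGS: 382 @ $25 + 239 @ $24 + 322 @ $20 = $21,726

COGS = $15,017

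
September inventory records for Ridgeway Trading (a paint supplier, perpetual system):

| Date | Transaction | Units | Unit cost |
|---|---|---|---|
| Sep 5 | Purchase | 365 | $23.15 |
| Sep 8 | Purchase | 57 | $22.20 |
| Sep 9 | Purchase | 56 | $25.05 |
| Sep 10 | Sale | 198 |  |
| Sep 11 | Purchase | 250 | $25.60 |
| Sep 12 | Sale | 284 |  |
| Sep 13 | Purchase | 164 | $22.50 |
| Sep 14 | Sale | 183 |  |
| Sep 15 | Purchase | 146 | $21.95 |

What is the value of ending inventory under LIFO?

Sep 10, 198 sold [LIFO — newest first]: 56 @ $25.05 + 57 @ $22.20 + 85 @ $23.15 = $4,635.95
Sep 12, 284 sold [LIFO — newest first]: 250 @ $25.60 + 34 @ $23.15 = $7,187.10
Sep 14, 183 sold [LIFO — newest first]: 164 @ $22.50 + 19 @ $23.15 = $4,129.85
Total COGS = $4,635.95 + $7,187.10 + $4,129.85 = $15,952.90
Ending inventory: 227 @ $23.15 + 146 @ $21.95 = $8,459.75

Ending inventory = $8,459.75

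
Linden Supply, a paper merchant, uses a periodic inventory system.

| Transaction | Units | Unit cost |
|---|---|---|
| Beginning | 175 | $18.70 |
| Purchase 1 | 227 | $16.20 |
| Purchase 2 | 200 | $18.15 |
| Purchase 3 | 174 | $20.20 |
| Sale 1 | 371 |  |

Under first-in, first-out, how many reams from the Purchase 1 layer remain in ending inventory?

Sale 1 (371) [FIFO — oldest first]: 175 @ $18.70 + 196 @ $16.20 = $6,447.70
Ending inventory: 31 @ $16.20 + 200 @ $18.15 + 174 @ $20.20 = $7,647.00

31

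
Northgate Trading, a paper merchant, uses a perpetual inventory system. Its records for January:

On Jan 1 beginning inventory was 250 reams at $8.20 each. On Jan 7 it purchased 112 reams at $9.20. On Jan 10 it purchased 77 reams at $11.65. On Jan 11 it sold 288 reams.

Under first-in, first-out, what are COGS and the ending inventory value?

COGS = $2,399.60; ending inventory = $1,577.85

Jan 11, 288 sold [FIFO — oldest first]: 250 @ $8.20 + 38 @ $9.20 = $2,399.60
Ending inventory: 74 @ $9.20 + 77 @ $11.65 = $1,577.85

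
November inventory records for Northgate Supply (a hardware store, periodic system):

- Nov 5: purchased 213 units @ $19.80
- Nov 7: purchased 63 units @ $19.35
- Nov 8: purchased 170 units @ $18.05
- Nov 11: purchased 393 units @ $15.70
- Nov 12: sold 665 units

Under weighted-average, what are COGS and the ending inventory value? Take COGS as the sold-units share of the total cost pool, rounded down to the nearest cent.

COGS = $11,631.59; ending inventory = $3,043.46

Nov 12, sell 665: 665/839 × $14,675.05 → $11,631.59
Ending inventory (cost pool remaining) = $3,043.46
Check: goods available $14,675.05 = COGS $11,631.59 + ending $3,043.46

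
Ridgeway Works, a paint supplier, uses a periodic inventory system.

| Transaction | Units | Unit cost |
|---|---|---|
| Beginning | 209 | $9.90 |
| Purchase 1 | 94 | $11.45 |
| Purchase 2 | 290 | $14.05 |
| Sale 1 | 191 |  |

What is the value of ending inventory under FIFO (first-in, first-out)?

Sale 1 (191) [FIFO — oldest first]: 191 @ $9.90 = $1,890.90
Ending inventory: 18 @ $9.90 + 94 @ $11.45 + 290 @ $14.05 = $5,329.00

Ending inventory = $5,329.00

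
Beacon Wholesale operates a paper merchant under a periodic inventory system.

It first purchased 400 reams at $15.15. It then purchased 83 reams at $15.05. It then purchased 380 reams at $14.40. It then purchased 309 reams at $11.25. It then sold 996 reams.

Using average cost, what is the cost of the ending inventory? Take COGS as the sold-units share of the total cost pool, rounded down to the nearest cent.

Ending inventory = $2,441.39

Sale 1, sell 996: 996/1172 × $16,257.40 → $13,816.01
Ending inventory (cost pool remaining) = $2,441.39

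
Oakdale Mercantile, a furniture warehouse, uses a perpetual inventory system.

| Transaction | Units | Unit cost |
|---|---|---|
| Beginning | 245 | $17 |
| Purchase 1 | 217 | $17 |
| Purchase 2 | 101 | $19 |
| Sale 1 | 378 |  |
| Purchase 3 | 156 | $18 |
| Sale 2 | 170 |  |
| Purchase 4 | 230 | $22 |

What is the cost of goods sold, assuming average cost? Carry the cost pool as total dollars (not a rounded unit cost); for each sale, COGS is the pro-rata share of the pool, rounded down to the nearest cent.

COGS = $9,562.48

After Beginning: 245 on hand, pool $4,165.00 (≈ $17.0000 each)
After Purchase 1: 462 on hand, pool $7,854.00 (≈ $17.0000 each)
After Purchase 2: 563 on hand, pool $9,773.00 (≈ $17.3588 each)
Sale 1, sell 378: 378/563 × $9,773.00 → $6,561.62
After Purchase 3: 341 on hand, pool $6,019.38 (≈ $17.6521 each)
Sale 2, sell 170: 170/341 × $6,019.38 → $3,000.86
After Purchase 4: 401 on hand, pool $8,078.52 (≈ $20.1459 each)
Total COGS = $6,561.62 + $3,000.86 = $9,562.48
Ending inventory (cost pool remaining) = $8,078.52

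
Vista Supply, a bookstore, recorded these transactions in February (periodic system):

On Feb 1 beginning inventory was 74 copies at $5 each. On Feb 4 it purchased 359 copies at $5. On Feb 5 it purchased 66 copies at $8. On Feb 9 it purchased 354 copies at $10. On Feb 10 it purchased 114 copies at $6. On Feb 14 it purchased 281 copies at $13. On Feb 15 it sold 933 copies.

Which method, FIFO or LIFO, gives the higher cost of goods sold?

LIFO

FIFO COGS: 74 @ $5 + 359 @ $5 + 66 @ $8 + 354 @ $10 + 80 @ $6 = $6,713
LIFO COGS: 281 @ $13 + 114 @ $6 + 354 @ $10 + 66 @ $8 + 118 @ $5 = $8,995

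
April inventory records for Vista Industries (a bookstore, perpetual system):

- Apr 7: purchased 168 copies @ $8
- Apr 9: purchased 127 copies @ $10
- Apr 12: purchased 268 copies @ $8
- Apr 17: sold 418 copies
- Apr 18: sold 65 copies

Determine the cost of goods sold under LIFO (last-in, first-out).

Apr 17, 418 sold [LIFO — newest first]: 268 @ $8 + 127 @ $10 + 23 @ $8 = $3,598
Apr 18, 65 sold [LIFO — newest first]: 65 @ $8 = $520
Total COGS = $3,598 + $520 = $4,118
Ending inventory: 80 @ $8 = $640
Check: goods available $4,758 = COGS $4,118 + ending $640

COGS = $4,118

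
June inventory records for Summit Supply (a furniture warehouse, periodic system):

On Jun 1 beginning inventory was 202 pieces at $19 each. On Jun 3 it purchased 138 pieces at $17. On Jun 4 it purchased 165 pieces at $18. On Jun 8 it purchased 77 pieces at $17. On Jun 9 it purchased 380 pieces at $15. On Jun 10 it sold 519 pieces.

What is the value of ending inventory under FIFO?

Jun 10, 519 sold [FIFO — oldest first]: 202 @ $19 + 138 @ $17 + 165 @ $18 + 14 @ $17 = $9,392
Ending inventory: 63 @ $17 + 380 @ $15 = $6,771

Ending inventory = $6,771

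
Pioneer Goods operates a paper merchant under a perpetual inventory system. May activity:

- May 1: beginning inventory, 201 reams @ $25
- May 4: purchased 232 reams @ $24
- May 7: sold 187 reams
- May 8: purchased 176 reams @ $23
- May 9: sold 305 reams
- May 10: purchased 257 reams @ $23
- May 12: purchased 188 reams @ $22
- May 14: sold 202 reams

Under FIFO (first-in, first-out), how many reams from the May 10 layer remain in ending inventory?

172

May 7, 187 sold [FIFO — oldest first]: 187 @ $25 = $4,675
May 9, 305 sold [FIFO — oldest first]: 14 @ $25 + 232 @ $24 + 59 @ $23 = $7,275
May 14, 202 sold [FIFO — oldest first]: 117 @ $23 + 85 @ $23 = $4,646
Total COGS = $4,675 + $7,275 + $4,646 = $16,596
Ending inventory: 172 @ $23 + 188 @ $22 = $8,092
Check: goods available $24,688 = COGS $16,596 + ending $8,092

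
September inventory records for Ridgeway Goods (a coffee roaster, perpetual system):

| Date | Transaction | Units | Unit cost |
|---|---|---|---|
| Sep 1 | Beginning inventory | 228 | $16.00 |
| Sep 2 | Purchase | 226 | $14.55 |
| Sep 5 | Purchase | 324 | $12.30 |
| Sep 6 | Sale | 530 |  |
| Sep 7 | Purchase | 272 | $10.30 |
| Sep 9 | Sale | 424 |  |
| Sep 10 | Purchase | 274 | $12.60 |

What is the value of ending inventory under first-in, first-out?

Ending inventory = $4,441.20

Sep 6, 530 sold [FIFO — oldest first]: 228 @ $16.00 + 226 @ $14.55 + 76 @ $12.30 = $7,871.10
Sep 9, 424 sold [FIFO — oldest first]: 248 @ $12.30 + 176 @ $10.30 = $4,863.20
Total COGS = $7,871.10 + $4,863.20 = $12,734.30
Ending inventory: 96 @ $10.30 + 274 @ $12.60 = $4,441.20
Check: goods available $17,175.50 = COGS $12,734.30 + ending $4,441.20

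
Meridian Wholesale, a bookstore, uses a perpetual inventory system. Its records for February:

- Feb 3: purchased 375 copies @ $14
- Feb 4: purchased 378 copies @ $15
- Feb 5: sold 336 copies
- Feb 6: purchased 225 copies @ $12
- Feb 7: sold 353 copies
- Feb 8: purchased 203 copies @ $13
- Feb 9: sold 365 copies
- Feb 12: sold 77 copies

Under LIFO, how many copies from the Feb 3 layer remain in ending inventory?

Feb 5, 336 sold [LIFO — newest first]: 336 @ $15 = $5,040
Feb 7, 353 sold [LIFO — newest first]: 225 @ $12 + 42 @ $15 + 86 @ $14 = $4,534
Feb 9, 365 sold [LIFO — newest first]: 203 @ $13 + 162 @ $14 = $4,907
Feb 12, 77 sold [LIFO — newest first]: 77 @ $14 = $1,078
Total COGS = $5,040 + $4,534 + $4,907 + $1,078 = $15,559
Ending inventory: 50 @ $14 = $700

50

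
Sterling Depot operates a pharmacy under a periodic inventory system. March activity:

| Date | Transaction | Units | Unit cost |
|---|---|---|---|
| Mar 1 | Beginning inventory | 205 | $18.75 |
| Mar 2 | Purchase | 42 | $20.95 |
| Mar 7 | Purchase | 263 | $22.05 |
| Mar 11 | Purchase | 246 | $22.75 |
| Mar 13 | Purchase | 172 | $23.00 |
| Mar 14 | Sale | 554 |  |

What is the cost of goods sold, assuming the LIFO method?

COGS = $12,551.30

Mar 14, 554 sold [LIFO — newest first]: 172 @ $23.00 + 246 @ $22.75 + 136 @ $22.05 = $12,551.30
Ending inventory: 205 @ $18.75 + 42 @ $20.95 + 127 @ $22.05 = $7,524.00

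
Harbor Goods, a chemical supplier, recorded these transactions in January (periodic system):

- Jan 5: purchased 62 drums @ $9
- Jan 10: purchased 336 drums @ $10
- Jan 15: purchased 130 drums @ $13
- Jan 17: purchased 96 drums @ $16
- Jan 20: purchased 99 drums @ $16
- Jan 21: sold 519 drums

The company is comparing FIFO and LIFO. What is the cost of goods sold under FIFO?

COGS = $5,491

FIFO COGS: 62 @ $9 + 336 @ $10 + 121 @ $13 = $5,491
LIFO COGS: 99 @ $16 + 96 @ $16 + 130 @ $13 + 194 @ $10 = $6,750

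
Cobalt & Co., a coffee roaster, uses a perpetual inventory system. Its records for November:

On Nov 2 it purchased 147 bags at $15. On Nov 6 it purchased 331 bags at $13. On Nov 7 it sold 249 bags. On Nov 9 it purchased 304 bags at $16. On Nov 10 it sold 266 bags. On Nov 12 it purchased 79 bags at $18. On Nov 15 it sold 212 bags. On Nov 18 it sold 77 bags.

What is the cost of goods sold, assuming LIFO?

COGS = $11,939

Nov 7, 249 sold [LIFO — newest first]: 249 @ $13 = $3,237
Nov 10, 266 sold [LIFO — newest first]: 266 @ $16 = $4,256
Nov 15, 212 sold [LIFO — newest first]: 79 @ $18 + 38 @ $16 + 82 @ $13 + 13 @ $15 = $3,291
Nov 18, 77 sold [LIFO — newest first]: 77 @ $15 = $1,155
Total COGS = $3,237 + $4,256 + $3,291 + $1,155 = $11,939
Ending inventory: 57 @ $15 = $855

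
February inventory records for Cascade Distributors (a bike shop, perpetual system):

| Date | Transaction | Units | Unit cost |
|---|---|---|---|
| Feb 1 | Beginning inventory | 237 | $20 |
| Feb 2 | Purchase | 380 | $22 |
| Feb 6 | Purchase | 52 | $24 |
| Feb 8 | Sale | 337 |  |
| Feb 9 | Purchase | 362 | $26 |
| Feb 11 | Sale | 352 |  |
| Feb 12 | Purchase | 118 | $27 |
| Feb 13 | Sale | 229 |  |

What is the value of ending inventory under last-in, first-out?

Feb 8, 337 sold [LIFO — newest first]: 52 @ $24 + 285 @ $22 = $7,518
Feb 11, 352 sold [LIFO — newest first]: 352 @ $26 = $9,152
Feb 13, 229 sold [LIFO — newest first]: 118 @ $27 + 10 @ $26 + 95 @ $22 + 6 @ $20 = $5,656
Total COGS = $7,518 + $9,152 + $5,656 = $22,326
Ending inventory: 231 @ $20 = $4,620
Check: goods available $26,946 = COGS $22,326 + ending $4,620

Ending inventory = $4,620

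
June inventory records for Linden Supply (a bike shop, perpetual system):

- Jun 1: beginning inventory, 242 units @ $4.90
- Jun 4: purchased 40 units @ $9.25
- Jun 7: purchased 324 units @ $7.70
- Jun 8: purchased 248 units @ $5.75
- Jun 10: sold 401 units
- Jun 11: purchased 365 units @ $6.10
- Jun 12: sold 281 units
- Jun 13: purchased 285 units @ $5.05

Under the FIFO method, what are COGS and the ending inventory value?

Jun 10, 401 sold [FIFO — oldest first]: 242 @ $4.90 + 40 @ $9.25 + 119 @ $7.70 = $2,472.10
Jun 12, 281 sold [FIFO — oldest first]: 205 @ $7.70 + 76 @ $5.75 = $2,015.50
Total COGS = $2,472.10 + $2,015.50 = $4,487.60
Ending inventory: 172 @ $5.75 + 365 @ $6.10 + 285 @ $5.05 = $4,654.75
Check: goods available $9,142.35 = COGS $4,487.60 + ending $4,654.75

COGS = $4,487.60; ending inventory = $4,654.75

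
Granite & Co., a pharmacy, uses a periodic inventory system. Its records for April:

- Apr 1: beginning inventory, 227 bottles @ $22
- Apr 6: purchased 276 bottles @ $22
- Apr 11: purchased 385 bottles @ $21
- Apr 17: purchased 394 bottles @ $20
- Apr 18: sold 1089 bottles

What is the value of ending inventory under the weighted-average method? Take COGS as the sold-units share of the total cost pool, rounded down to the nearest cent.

Apr 18, sell 1089: 1089/1282 × $27,031.00 → $22,961.59
Ending inventory (cost pool remaining) = $4,069.41

Ending inventory = $4,069.41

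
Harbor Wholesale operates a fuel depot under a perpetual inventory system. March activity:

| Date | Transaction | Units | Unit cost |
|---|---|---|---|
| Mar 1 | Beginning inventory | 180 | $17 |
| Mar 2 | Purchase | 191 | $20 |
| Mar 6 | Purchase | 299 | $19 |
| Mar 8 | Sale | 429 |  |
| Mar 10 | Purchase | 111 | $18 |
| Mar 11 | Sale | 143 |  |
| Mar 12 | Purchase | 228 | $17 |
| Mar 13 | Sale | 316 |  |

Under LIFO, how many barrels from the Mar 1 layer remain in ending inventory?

Mar 8, 429 sold [LIFO — newest first]: 299 @ $19 + 130 @ $20 = $8,281
Mar 11, 143 sold [LIFO — newest first]: 111 @ $18 + 32 @ $20 = $2,638
Mar 13, 316 sold [LIFO — newest first]: 228 @ $17 + 29 @ $20 + 59 @ $17 = $5,459
Total COGS = $8,281 + $2,638 + $5,459 = $16,378
Ending inventory: 121 @ $17 = $2,057

121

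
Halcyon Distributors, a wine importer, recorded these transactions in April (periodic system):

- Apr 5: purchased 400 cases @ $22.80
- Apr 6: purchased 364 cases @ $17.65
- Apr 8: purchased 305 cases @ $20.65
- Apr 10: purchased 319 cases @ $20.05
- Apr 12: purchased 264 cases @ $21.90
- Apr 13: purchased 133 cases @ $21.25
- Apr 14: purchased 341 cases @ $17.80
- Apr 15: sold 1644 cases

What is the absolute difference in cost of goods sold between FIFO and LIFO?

FIFO COGS: 400 @ $22.80 + 364 @ $17.65 + 305 @ $20.65 + 319 @ $20.05 + 256 @ $21.90 = $33,845.20
LIFO COGS: 341 @ $17.80 + 133 @ $21.25 + 264 @ $21.90 + 319 @ $20.05 + 305 @ $20.65 + 282 @ $17.65 = $32,349.15
Difference = |$33,845.20 − $32,349.15| = $1,496.05

$1,496.05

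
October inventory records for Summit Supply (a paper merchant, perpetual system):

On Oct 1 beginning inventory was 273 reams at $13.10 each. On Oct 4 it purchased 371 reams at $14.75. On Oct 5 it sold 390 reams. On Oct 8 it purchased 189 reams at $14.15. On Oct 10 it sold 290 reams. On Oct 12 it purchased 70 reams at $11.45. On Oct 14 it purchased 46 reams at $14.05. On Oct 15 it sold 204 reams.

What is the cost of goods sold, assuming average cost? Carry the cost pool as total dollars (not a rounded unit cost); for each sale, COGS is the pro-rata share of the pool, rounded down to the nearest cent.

COGS = $12,299.83

After Oct 1: 273 on hand, pool $3,576.30 (≈ $13.1000 each)
After Oct 4: 644 on hand, pool $9,048.55 (≈ $14.0505 each)
Oct 5, sell 390: 390/644 × $9,048.55 → $5,479.71
After Oct 8: 443 on hand, pool $6,243.19 (≈ $14.0930 each)
Oct 10, sell 290: 290/443 × $6,243.19 → $4,086.96
After Oct 12: 223 on hand, pool $2,957.73 (≈ $13.2634 each)
After Oct 14: 269 on hand, pool $3,604.03 (≈ $13.3979 each)
Oct 15, sell 204: 204/269 × $3,604.03 → $2,733.16
Total COGS = $5,479.71 + $4,086.96 + $2,733.16 = $12,299.83
Ending inventory (cost pool remaining) = $870.87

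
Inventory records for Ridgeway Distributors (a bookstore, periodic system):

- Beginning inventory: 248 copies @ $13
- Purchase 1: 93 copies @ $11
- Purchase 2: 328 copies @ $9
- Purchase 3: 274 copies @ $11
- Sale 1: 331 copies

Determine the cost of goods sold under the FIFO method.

Sale 1 (331) [FIFO — oldest first]: 248 @ $13 + 83 @ $11 = $4,137
Ending inventory: 10 @ $11 + 328 @ $9 + 274 @ $11 = $6,076
Check: goods available $10,213 = COGS $4,137 + ending $6,076

COGS = $4,137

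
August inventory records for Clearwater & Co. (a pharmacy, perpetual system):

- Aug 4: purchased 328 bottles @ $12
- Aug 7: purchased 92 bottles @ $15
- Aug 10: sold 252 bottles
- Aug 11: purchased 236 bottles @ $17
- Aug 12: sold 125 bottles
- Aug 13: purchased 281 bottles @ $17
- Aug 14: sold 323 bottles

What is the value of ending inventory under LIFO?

Aug 10, 252 sold [LIFO — newest first]: 92 @ $15 + 160 @ $12 = $3,300
Aug 12, 125 sold [LIFO — newest first]: 125 @ $17 = $2,125
Aug 14, 323 sold [LIFO — newest first]: 281 @ $17 + 42 @ $17 = $5,491
Total COGS = $3,300 + $2,125 + $5,491 = $10,916
Ending inventory: 168 @ $12 + 69 @ $17 = $3,189

Ending inventory = $3,189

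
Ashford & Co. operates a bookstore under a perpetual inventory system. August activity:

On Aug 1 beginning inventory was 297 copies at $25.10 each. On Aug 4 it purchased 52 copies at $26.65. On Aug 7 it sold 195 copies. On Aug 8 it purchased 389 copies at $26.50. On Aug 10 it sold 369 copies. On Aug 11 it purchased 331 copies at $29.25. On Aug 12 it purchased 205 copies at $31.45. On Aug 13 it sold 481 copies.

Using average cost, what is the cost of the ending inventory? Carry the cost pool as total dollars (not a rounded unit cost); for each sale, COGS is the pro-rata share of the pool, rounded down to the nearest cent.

After Aug 1: 297 on hand, pool $7,454.70 (≈ $25.1000 each)
After Aug 4: 349 on hand, pool $8,840.50 (≈ $25.3309 each)
Aug 7, sell 195: 195/349 × $8,840.50 → $4,939.53
After Aug 8: 543 on hand, pool $14,209.47 (≈ $26.1685 each)
Aug 10, sell 369: 369/543 × $14,209.47 → $9,656.15
After Aug 11: 505 on hand, pool $14,235.07 (≈ $28.1883 each)
After Aug 12: 710 on hand, pool $20,682.32 (≈ $29.1300 each)
Aug 13, sell 481: 481/710 × $20,682.32 → $14,011.54
Total COGS = $4,939.53 + $9,656.15 + $14,011.54 = $28,607.22
Ending inventory (cost pool remaining) = $6,670.78

Ending inventory = $6,670.78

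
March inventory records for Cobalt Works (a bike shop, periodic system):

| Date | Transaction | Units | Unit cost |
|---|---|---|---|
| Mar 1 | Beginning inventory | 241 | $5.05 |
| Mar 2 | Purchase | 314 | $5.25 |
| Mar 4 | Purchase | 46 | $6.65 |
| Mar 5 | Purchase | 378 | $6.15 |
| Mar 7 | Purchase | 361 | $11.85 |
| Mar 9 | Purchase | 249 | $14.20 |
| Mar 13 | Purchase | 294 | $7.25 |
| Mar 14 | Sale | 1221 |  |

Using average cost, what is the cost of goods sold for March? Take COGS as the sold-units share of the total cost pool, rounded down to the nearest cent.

COGS = $10,012.65

Mar 14, sell 1221: 1221/1883 × $15,441.30 → $10,012.65
Ending inventory (cost pool remaining) = $5,428.65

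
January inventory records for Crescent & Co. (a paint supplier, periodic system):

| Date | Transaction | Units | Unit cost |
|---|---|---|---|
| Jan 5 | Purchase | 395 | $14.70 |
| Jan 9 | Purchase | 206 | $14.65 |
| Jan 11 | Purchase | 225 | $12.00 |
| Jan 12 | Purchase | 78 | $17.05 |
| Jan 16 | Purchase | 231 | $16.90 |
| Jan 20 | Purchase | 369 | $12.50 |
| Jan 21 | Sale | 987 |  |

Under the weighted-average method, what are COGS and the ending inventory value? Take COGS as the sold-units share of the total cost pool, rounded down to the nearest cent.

COGS = $14,024.52; ending inventory = $7,346.18

Jan 21, sell 987: 987/1504 × $21,370.70 → $14,024.52
Ending inventory (cost pool remaining) = $7,346.18
Check: goods available $21,370.70 = COGS $14,024.52 + ending $7,346.18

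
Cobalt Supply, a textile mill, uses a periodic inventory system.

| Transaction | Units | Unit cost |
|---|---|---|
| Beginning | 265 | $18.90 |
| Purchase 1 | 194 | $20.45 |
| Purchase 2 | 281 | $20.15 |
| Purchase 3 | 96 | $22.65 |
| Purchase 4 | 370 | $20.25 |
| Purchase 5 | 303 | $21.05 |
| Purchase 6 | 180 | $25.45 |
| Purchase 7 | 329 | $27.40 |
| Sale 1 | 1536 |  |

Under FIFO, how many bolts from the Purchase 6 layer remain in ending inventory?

153

Sale 1 (1536) [FIFO — oldest first]: 265 @ $18.90 + 194 @ $20.45 + 281 @ $20.15 + 96 @ $22.65 + 370 @ $20.25 + 303 @ $21.05 + 27 @ $25.45 = $31,370.15
Ending inventory: 153 @ $25.45 + 329 @ $27.40 = $12,908.45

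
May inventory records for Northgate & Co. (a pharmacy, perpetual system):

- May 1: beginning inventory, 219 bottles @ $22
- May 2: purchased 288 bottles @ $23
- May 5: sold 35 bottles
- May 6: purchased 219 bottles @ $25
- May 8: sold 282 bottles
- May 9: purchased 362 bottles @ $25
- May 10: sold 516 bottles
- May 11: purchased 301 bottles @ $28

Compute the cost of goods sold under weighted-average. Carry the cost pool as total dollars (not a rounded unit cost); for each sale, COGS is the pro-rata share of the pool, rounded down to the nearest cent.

COGS = $19,816.71

After May 1: 219 on hand, pool $4,818.00 (≈ $22.0000 each)
After May 2: 507 on hand, pool $11,442.00 (≈ $22.5680 each)
May 5, sell 35: 35/507 × $11,442.00 → $789.88
After May 6: 691 on hand, pool $16,127.12 (≈ $23.3388 each)
May 8, sell 282: 282/691 × $16,127.12 → $6,581.54
After May 9: 771 on hand, pool $18,595.58 (≈ $24.1188 each)
May 10, sell 516: 516/771 × $18,595.58 → $12,445.29
After May 11: 556 on hand, pool $14,578.29 (≈ $26.2199 each)
Total COGS = $789.88 + $6,581.54 + $12,445.29 = $19,816.71
Ending inventory (cost pool remaining) = $14,578.29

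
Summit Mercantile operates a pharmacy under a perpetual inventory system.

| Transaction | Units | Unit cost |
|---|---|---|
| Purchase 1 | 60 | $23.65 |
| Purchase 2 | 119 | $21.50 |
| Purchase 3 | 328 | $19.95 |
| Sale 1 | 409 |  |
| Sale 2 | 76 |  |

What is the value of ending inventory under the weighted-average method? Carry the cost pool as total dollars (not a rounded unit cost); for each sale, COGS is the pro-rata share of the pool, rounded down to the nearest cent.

Ending inventory = $456.54

After Purchase 1: 60 on hand, pool $1,419.00 (≈ $23.6500 each)
After Purchase 2: 179 on hand, pool $3,977.50 (≈ $22.2207 each)
After Purchase 3: 507 on hand, pool $10,521.10 (≈ $20.7517 each)
Sale 1, sell 409: 409/507 × $10,521.10 → $8,487.43
Sale 2, sell 76: 76/98 × $2,033.67 → $1,577.13
Total COGS = $8,487.43 + $1,577.13 = $10,064.56
Ending inventory (cost pool remaining) = $456.54
Check: goods available $10,521.10 = COGS $10,064.56 + ending $456.54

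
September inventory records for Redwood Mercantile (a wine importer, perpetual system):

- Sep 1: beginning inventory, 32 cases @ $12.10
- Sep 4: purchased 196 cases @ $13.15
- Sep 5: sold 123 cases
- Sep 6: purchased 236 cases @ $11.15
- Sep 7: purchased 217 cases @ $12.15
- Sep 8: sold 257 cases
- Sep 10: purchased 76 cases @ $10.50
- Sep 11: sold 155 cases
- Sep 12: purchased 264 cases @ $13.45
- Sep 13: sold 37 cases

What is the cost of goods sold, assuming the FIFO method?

COGS = $6,908.20

Sep 5, 123 sold [FIFO — oldest first]: 32 @ $12.10 + 91 @ $13.15 = $1,583.85
Sep 8, 257 sold [FIFO — oldest first]: 105 @ $13.15 + 152 @ $11.15 = $3,075.55
Sep 11, 155 sold [FIFO — oldest first]: 84 @ $11.15 + 71 @ $12.15 = $1,799.25
Sep 13, 37 sold [FIFO — oldest first]: 37 @ $12.15 = $449.55
Total COGS = $1,583.85 + $3,075.55 + $1,799.25 + $449.55 = $6,908.20
Ending inventory: 109 @ $12.15 + 76 @ $10.50 + 264 @ $13.45 = $5,673.15
Check: goods available $12,581.35 = COGS $6,908.20 + ending $5,673.15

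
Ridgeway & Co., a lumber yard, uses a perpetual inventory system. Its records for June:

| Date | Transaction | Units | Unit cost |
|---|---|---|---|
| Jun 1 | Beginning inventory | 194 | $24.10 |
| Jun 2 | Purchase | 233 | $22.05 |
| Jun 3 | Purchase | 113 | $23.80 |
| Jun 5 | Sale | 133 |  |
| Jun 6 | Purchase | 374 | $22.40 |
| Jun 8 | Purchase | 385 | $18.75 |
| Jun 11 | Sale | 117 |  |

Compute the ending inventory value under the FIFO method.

Jun 5, 133 sold [FIFO — oldest first]: 133 @ $24.10 = $3,205.30
Jun 11, 117 sold [FIFO — oldest first]: 61 @ $24.10 + 56 @ $22.05 = $2,704.90
Total COGS = $3,205.30 + $2,704.90 = $5,910.20
Ending inventory: 177 @ $22.05 + 113 @ $23.80 + 374 @ $22.40 + 385 @ $18.75 = $22,188.60
Check: goods available $28,098.80 = COGS $5,910.20 + ending $22,188.60

Ending inventory = $22,188.60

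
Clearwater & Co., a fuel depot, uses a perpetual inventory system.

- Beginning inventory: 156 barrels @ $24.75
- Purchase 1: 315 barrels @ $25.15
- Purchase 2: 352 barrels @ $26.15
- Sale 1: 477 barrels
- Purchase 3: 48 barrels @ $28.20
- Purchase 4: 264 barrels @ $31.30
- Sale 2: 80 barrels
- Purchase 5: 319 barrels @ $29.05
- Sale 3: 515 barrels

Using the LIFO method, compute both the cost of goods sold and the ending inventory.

COGS = $30,217.10; ending inventory = $9,654.70

Sale 1 (477) [LIFO — newest first]: 352 @ $26.15 + 125 @ $25.15 = $12,348.55
Sale 2 (80) [LIFO — newest first]: 80 @ $31.30 = $2,504.00
Sale 3 (515) [LIFO — newest first]: 319 @ $29.05 + 184 @ $31.30 + 12 @ $28.20 = $15,364.55
Total COGS = $12,348.55 + $2,504.00 + $15,364.55 = $30,217.10
Ending inventory: 156 @ $24.75 + 190 @ $25.15 + 36 @ $28.20 = $9,654.70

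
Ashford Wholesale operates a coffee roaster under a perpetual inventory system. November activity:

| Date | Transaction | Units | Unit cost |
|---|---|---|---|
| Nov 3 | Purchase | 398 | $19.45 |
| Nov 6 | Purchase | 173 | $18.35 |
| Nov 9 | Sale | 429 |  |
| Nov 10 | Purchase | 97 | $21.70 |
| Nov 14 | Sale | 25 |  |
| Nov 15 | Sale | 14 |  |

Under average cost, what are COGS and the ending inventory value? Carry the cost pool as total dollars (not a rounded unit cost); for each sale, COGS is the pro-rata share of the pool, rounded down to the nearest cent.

COGS = $8,987.50; ending inventory = $4,033.05

After Nov 3: 398 on hand, pool $7,741.10 (≈ $19.4500 each)
After Nov 6: 571 on hand, pool $10,915.65 (≈ $19.1167 each)
Nov 9, sell 429: 429/571 × $10,915.65 → $8,201.07
After Nov 10: 239 on hand, pool $4,819.48 (≈ $20.1652 each)
Nov 14, sell 25: 25/239 × $4,819.48 → $504.12
Nov 15, sell 14: 14/214 × $4,315.36 → $282.31
Total COGS = $8,201.07 + $504.12 + $282.31 = $8,987.50
Ending inventory (cost pool remaining) = $4,033.05
Check: goods available $13,020.55 = COGS $8,987.50 + ending $4,033.05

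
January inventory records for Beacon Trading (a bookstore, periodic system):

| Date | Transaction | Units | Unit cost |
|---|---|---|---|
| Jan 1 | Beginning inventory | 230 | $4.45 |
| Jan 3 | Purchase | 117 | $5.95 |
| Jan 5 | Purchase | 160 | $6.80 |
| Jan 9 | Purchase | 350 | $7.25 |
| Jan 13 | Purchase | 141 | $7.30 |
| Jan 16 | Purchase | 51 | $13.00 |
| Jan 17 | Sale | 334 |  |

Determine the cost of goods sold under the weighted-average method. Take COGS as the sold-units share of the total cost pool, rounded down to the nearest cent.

COGS = $2,240.71

Jan 17, sell 334: 334/1049 × $7,037.45 → $2,240.71
Ending inventory (cost pool remaining) = $4,796.74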